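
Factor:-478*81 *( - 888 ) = 2^4*3^5*37^1*239^1 = 34381584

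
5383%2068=1247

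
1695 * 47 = 79665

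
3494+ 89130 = 92624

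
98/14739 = 98/14739=0.01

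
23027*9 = 207243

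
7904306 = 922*8573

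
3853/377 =3853/377 = 10.22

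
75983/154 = 75983/154=493.40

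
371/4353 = 371/4353 = 0.09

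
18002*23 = 414046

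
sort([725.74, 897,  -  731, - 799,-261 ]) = [-799,-731, - 261, 725.74,897 ] 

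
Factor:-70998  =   - 2^1*3^1*11833^1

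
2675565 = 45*59457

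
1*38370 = 38370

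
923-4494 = -3571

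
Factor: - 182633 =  - 11^1 * 16603^1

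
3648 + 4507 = 8155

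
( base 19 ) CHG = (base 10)4671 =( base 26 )6nh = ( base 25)7BL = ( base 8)11077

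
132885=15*8859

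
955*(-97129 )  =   - 92758195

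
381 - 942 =-561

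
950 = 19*50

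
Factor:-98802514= - 2^1 * 49401257^1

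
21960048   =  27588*796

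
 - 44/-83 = 44/83  =  0.53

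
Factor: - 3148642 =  - 2^1 * 7^2*19^2*89^1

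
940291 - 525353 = 414938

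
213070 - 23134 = 189936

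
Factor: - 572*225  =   - 128700 = - 2^2*3^2*5^2*11^1*13^1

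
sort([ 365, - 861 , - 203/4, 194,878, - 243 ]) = [ - 861,-243,  -  203/4, 194 , 365,878] 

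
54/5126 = 27/2563 =0.01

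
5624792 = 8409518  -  2784726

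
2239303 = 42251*53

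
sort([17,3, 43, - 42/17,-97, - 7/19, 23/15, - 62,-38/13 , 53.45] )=[ - 97, - 62, - 38/13, - 42/17, - 7/19,23/15, 3,17, 43,  53.45] 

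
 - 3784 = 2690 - 6474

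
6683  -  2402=4281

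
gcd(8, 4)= 4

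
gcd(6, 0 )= 6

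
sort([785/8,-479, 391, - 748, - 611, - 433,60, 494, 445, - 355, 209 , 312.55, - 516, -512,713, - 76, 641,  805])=[-748,-611,- 516,-512, - 479, - 433, - 355, - 76 , 60 , 785/8 , 209,312.55, 391,445,494  ,  641, 713 , 805]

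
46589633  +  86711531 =133301164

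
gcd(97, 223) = 1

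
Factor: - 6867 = -3^2*7^1  *  109^1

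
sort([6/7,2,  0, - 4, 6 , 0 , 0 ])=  [ - 4,0, 0, 0 , 6/7, 2,6] 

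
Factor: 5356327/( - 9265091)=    - 11^( - 3)*6961^( - 1)*5356327^1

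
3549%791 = 385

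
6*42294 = 253764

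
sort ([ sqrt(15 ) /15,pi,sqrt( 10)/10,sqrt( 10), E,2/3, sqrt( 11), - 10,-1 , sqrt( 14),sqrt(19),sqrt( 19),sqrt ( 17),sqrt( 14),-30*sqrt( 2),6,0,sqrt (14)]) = [ - 30*sqrt( 2 ), - 10, - 1,0,sqrt( 15) /15,sqrt ( 10 )/10, 2/3,E, pi,sqrt( 10),sqrt( 11), sqrt( 14 ), sqrt( 14),sqrt( 14),  sqrt( 17),sqrt( 19),sqrt( 19),  6]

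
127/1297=127/1297 = 0.10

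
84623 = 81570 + 3053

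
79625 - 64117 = 15508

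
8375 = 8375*1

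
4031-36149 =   -  32118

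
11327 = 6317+5010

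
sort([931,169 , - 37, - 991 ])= [  -  991, - 37, 169,931]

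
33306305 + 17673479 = 50979784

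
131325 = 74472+56853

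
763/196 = 109/28 = 3.89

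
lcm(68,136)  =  136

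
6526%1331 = 1202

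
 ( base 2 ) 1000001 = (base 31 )23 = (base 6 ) 145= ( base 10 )65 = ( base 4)1001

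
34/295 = 34/295 = 0.12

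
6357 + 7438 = 13795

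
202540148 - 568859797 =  - 366319649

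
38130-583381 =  - 545251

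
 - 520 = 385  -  905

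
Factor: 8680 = 2^3*5^1*  7^1*31^1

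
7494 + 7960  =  15454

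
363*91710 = 33290730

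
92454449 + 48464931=140919380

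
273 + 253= 526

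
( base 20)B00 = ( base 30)4QK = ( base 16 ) 1130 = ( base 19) C3B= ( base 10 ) 4400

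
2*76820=153640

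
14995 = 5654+9341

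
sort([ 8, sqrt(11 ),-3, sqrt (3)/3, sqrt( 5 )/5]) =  [ - 3, sqrt (5) /5, sqrt(3 )/3 , sqrt( 11 ),8]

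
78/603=26/201 = 0.13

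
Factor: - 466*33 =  - 15378 = - 2^1*3^1*11^1 *233^1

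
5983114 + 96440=6079554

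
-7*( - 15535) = 108745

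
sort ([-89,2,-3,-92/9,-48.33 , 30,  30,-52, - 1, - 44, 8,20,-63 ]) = [ - 89 , - 63, - 52, - 48.33, - 44, - 92/9 ,-3,  -  1,2 , 8,20,30 , 30]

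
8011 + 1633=9644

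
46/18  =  23/9 = 2.56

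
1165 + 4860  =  6025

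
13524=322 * 42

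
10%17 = 10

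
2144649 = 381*5629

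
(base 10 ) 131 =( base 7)245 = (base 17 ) 7C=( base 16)83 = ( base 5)1011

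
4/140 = 1/35 = 0.03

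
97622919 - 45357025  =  52265894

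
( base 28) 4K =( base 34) 3u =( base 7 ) 246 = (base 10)132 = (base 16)84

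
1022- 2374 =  - 1352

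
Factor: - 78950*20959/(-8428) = 827356525/4214 = 2^( - 1)*5^2*7^( - 2)*43^ ( - 1)*1579^1*20959^1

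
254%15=14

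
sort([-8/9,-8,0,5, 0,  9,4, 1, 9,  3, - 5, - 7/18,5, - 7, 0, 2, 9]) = [ - 8, - 7, - 5,-8/9, - 7/18,  0,0, 0,1,2,3,  4,5, 5, 9,  9,9]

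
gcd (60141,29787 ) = 3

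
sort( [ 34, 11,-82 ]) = [ - 82, 11, 34]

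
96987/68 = 96987/68=1426.28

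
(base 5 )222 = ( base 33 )1T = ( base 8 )76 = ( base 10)62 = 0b111110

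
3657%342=237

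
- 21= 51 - 72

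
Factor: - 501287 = -501287^1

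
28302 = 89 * 318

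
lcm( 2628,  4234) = 76212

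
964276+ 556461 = 1520737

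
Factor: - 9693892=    - 2^2*13^1 * 277^1*673^1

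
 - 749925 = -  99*7575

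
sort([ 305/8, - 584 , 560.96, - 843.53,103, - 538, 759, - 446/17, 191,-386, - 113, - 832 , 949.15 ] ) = [ - 843.53, - 832, - 584, - 538, - 386, - 113, - 446/17,305/8, 103,191,560.96, 759, 949.15 ]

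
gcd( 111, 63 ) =3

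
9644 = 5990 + 3654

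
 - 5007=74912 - 79919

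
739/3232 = 739/3232=0.23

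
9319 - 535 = 8784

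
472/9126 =236/4563 =0.05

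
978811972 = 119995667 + 858816305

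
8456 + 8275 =16731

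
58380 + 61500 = 119880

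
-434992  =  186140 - 621132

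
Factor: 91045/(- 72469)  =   - 5^1*131^1 *139^1*72469^( - 1) 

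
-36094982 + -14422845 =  - 50517827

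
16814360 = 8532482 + 8281878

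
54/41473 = 54/41473=0.00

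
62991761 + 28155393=91147154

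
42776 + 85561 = 128337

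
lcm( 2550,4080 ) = 20400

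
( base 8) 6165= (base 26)4IH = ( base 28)41p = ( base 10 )3189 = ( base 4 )301311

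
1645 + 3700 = 5345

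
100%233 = 100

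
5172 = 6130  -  958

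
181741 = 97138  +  84603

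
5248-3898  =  1350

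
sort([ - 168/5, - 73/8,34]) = [ - 168/5, - 73/8, 34 ] 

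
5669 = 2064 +3605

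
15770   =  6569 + 9201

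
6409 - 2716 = 3693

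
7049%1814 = 1607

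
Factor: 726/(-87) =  - 2^1*11^2*29^( - 1 ) = - 242/29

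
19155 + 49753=68908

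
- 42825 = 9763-52588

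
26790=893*30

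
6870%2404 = 2062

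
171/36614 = 171/36614=0.00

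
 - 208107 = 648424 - 856531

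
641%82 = 67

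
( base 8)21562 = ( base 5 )242244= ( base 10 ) 9074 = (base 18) 1a02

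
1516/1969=1516/1969= 0.77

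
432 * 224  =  96768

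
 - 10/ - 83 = 10/83  =  0.12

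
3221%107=11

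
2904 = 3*968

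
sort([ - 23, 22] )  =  [  -  23 , 22] 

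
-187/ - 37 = 5 +2/37= 5.05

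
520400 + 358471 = 878871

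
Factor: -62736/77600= -3921/4850 = - 2^( - 1) * 3^1*5^(-2)*97^( - 1)*1307^1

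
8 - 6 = 2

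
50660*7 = 354620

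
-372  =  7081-7453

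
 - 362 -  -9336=8974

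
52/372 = 13/93  =  0.14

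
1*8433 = 8433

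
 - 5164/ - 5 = 1032 + 4/5 = 1032.80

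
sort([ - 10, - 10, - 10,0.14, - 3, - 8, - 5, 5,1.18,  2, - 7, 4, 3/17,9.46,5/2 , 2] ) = [ -10,- 10, - 10,-8, - 7, - 5, - 3, 0.14, 3/17 , 1.18,2,2, 5/2,4, 5, 9.46]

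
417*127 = 52959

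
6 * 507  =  3042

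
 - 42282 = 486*(-87)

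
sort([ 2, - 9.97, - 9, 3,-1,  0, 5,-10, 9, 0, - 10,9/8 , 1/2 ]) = [ - 10, - 10, - 9.97, - 9, - 1, 0,0,1/2,9/8, 2, 3,5 , 9 ]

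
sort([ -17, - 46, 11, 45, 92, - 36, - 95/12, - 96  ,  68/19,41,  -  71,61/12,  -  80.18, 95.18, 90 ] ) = [ - 96, - 80.18, -71, - 46,-36, - 17, - 95/12,68/19, 61/12,11,41, 45,90, 92,95.18 ]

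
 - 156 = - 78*2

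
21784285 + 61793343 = 83577628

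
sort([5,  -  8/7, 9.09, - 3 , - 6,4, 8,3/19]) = [- 6, - 3, - 8/7, 3/19, 4,5,  8,9.09]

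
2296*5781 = 13273176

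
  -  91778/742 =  -45889/371 = - 123.69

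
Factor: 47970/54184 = 2^( - 2) * 3^2*5^1 * 41^1*521^( - 1) =1845/2084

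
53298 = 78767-25469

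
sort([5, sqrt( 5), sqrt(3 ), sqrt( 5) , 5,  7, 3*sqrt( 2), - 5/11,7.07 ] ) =[ - 5/11, sqrt(3 ),sqrt( 5), sqrt ( 5),3*sqrt( 2 ),5 , 5,7, 7.07] 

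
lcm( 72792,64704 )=582336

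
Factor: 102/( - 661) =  - 2^1*3^1*17^1 * 661^( - 1 )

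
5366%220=86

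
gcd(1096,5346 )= 2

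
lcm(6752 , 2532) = 20256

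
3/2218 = 3/2218 = 0.00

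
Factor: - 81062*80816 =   -  6551106592=-  2^5*5051^1*40531^1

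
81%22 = 15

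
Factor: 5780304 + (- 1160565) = 4619739 = 3^1*1539913^1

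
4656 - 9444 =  - 4788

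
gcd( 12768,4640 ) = 32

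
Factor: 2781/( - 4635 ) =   -  3^1 * 5^( - 1) = -3/5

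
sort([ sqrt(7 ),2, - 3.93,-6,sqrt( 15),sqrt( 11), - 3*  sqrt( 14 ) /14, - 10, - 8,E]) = [ - 10, - 8, - 6, - 3.93, - 3*sqrt( 14)/14, 2,sqrt( 7),E , sqrt( 11 ), sqrt( 15)]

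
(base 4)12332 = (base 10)446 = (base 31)ec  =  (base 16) 1be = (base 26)h4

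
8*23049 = 184392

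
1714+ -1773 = -59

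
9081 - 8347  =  734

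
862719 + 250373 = 1113092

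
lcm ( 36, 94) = 1692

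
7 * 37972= 265804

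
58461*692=40455012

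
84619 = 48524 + 36095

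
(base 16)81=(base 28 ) 4H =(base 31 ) 45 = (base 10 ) 129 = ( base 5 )1004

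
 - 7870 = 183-8053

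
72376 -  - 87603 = 159979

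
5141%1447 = 800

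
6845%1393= 1273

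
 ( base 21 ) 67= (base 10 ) 133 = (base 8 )205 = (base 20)6D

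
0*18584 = 0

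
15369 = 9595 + 5774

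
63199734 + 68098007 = 131297741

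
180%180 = 0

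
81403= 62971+18432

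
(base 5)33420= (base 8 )4470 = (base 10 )2360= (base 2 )100100111000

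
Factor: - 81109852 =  - 2^2  *  107^1*189509^1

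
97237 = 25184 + 72053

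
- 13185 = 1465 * ( - 9)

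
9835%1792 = 875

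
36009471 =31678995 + 4330476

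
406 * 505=205030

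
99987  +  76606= 176593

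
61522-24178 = 37344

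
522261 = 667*783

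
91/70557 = 91/70557=0.00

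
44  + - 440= - 396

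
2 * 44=88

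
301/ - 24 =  - 13 + 11/24  =  - 12.54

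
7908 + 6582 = 14490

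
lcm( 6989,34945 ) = 34945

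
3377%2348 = 1029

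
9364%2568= 1660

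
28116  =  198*142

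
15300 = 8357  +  6943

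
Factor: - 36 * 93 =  - 3348 = - 2^2*3^3*31^1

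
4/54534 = 2/27267 = 0.00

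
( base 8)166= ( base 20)5I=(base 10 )118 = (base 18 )6a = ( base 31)3p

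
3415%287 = 258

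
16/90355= 16/90355 = 0.00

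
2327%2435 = 2327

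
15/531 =5/177 = 0.03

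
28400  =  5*5680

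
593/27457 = 593/27457 = 0.02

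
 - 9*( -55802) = 502218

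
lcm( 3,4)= 12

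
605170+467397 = 1072567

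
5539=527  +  5012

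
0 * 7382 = 0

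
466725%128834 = 80223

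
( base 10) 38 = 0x26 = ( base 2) 100110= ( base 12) 32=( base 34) 14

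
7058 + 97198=104256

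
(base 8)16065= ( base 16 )1C35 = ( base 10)7221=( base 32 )71l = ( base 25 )BDL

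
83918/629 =133  +  261/629 = 133.41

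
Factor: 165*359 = 59235 =3^1*5^1 *11^1*359^1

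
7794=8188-394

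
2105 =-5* ( - 421)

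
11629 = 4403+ 7226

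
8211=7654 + 557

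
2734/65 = 2734/65= 42.06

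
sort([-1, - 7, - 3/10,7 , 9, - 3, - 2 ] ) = [- 7, - 3, - 2, - 1, - 3/10, 7, 9 ]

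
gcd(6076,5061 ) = 7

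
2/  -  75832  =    -  1/37916=- 0.00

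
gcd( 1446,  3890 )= 2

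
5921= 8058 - 2137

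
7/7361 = 7/7361=0.00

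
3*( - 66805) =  -200415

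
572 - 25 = 547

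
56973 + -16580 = 40393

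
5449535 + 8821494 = 14271029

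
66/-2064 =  - 11/344 = - 0.03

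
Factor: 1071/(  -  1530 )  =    -  2^( - 1 )*5^( - 1)*7^1  =  - 7/10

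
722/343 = 2+36/343 = 2.10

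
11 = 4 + 7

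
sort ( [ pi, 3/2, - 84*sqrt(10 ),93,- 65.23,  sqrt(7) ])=[ - 84*sqrt(10 ), - 65.23,3/2, sqrt( 7 ),pi,93]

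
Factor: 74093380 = 2^2*5^1 *59^1*62791^1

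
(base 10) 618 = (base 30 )KI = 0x26a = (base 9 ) 756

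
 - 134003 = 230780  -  364783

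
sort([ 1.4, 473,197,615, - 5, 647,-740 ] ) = [ - 740, - 5 , 1.4,197,  473, 615, 647 ]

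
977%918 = 59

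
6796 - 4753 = 2043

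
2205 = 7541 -5336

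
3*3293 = 9879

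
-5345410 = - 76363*70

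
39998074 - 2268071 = 37730003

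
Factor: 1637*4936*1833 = 2^3 * 3^1*13^1*47^1*617^1*1637^1 = 14811065256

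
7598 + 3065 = 10663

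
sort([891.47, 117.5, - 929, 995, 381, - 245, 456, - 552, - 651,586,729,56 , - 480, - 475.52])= [ - 929, - 651, - 552, - 480,- 475.52, - 245, 56,117.5, 381,456, 586  ,  729,891.47, 995 ] 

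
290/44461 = 290/44461=0.01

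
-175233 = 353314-528547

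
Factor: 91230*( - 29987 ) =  - 2^1*3^1*5^1*157^1*191^1* 3041^1 = - 2735714010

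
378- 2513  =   - 2135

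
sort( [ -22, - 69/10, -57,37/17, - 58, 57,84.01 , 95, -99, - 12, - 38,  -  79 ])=[  -  99, - 79, - 58, - 57, - 38, - 22, - 12,-69/10,37/17,57,84.01, 95 ] 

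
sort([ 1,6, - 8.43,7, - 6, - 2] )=[ - 8.43,-6, - 2,1, 6,7]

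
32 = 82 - 50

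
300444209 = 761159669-460715460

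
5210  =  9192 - 3982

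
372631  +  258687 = 631318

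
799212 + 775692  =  1574904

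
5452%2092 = 1268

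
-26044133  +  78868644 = 52824511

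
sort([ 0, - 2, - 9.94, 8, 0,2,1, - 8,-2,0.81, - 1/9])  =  [ - 9.94,-8,- 2,  -  2,- 1/9,0, 0,0.81,1,2,8 ]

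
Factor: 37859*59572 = 2255336348 = 2^2*17^2  *53^1*131^1*281^1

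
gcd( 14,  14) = 14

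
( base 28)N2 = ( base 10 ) 646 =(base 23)152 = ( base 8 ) 1206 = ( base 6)2554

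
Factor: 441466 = 2^1 * 307^1*719^1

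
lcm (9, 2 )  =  18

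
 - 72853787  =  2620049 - 75473836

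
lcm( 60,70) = 420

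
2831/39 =72+23/39= 72.59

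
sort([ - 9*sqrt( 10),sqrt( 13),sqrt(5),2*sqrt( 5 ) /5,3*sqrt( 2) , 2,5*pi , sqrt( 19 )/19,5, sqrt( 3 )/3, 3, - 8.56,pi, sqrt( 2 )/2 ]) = [- 9*sqrt( 10), - 8.56, sqrt( 19)/19,  sqrt(  3)/3,sqrt(  2 )/2, 2*sqrt( 5 ) /5, 2,sqrt(5),3, pi,  sqrt( 13),3*sqrt( 2 ), 5 , 5*pi ]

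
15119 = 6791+8328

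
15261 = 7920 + 7341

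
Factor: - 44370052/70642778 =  - 2^1*31^1*157^( - 1 )*224977^( - 1 ) *357823^1 = - 22185026/35321389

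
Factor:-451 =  - 11^1 * 41^1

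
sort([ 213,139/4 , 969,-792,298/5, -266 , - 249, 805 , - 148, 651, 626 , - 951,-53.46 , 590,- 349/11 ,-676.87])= [ - 951, - 792,-676.87 , - 266,-249, - 148, - 53.46, - 349/11, 139/4,298/5,213,590,626,  651,805,969 ]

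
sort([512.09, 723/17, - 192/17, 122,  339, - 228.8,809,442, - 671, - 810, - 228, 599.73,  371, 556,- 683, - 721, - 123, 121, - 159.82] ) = [-810,-721, - 683 ,-671 ,-228.8, - 228,  -  159.82, - 123, - 192/17,723/17,  121,122  ,  339, 371, 442, 512.09, 556, 599.73, 809]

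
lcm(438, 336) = 24528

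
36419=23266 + 13153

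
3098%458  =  350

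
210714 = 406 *519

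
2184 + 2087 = 4271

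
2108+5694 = 7802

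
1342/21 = 63 + 19/21 = 63.90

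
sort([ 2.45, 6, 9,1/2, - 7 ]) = [ - 7, 1/2, 2.45, 6,  9] 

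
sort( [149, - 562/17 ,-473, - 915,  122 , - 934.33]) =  [ - 934.33, - 915, - 473 , - 562/17, 122,149] 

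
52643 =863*61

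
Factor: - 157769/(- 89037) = 3^( - 2 )*13^( - 1)*761^( - 1 ) * 157769^1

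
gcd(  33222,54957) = 21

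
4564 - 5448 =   -  884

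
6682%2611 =1460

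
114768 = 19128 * 6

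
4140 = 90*46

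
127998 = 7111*18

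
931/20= 931/20  =  46.55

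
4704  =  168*28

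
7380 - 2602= 4778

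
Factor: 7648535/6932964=2^( - 2 ) * 3^( -1)*5^1* 23^1*31^( - 1)  *18637^(- 1)*66509^1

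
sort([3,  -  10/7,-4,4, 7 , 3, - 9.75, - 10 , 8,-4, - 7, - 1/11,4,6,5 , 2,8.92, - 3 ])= [-10, - 9.75, - 7, -4, - 4,  -  3,- 10/7, - 1/11 , 2,3,3,4  ,  4,  5,  6,7, 8,8.92] 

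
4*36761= 147044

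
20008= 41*488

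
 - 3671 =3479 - 7150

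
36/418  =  18/209 = 0.09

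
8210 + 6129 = 14339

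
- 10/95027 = -1 + 95017/95027  =  - 0.00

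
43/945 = 43/945 = 0.05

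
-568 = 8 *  (  -  71) 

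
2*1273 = 2546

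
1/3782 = 1/3782  =  0.00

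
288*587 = 169056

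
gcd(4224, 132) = 132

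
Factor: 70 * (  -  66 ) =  - 2^2*3^1*5^1*7^1 * 11^1  =  - 4620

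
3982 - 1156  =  2826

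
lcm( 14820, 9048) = 859560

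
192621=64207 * 3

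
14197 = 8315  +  5882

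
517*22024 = 11386408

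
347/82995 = 347/82995 = 0.00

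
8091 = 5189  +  2902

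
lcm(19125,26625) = 1357875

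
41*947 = 38827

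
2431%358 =283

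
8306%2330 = 1316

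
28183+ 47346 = 75529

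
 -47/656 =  - 47/656 = -0.07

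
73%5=3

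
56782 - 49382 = 7400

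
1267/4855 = 1267/4855 = 0.26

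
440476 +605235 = 1045711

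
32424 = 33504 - 1080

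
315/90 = 7/2= 3.50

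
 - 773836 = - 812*953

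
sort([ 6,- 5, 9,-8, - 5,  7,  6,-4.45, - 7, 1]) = [ - 8  , -7 , - 5, - 5 , - 4.45,  1,6,6, 7,9 ] 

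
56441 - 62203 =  - 5762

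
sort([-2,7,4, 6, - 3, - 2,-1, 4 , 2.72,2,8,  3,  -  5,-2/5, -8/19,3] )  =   [ - 5, - 3, - 2, - 2,-1, - 8/19, - 2/5,2,2.72,3,3, 4,4,6,7, 8]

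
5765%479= 17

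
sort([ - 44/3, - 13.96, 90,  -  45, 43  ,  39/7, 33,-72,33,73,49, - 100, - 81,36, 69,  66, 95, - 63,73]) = [ - 100,- 81,- 72, - 63, - 45, - 44/3,-13.96,39/7, 33,33 , 36 , 43, 49,66, 69,73, 73,  90 , 95]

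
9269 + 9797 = 19066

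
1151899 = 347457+804442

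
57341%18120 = 2981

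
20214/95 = 20214/95 =212.78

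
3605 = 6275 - 2670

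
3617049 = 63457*57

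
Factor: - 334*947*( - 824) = 260629552 = 2^4*103^1*167^1*947^1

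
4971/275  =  18 + 21/275 = 18.08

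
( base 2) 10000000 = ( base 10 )128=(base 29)4c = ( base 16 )80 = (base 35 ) 3N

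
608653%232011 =144631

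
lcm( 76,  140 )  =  2660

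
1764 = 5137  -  3373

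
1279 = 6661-5382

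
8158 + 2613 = 10771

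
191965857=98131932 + 93833925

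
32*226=7232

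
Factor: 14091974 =2^1 * 13^1*541999^1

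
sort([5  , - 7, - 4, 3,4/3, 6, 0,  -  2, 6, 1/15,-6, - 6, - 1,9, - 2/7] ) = [ - 7,-6, - 6, - 4 ,  -  2 ,  -  1, - 2/7, 0,1/15, 4/3, 3,  5,6, 6, 9 ] 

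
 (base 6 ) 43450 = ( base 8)13566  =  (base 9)8213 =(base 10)6006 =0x1776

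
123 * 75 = 9225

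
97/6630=97/6630  =  0.01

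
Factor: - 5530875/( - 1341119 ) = 3^1* 5^3 * 7^3*13^ ( - 1) *43^1*71^ ( - 1)*1453^( - 1)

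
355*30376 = 10783480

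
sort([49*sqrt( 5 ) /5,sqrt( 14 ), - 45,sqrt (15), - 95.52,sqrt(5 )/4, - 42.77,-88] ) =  [ - 95.52 ,-88, - 45 ,-42.77,sqrt(5 )/4,sqrt( 14),sqrt( 15 ) , 49*sqrt( 5 ) /5]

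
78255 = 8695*9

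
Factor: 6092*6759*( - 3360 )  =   - 2^7*3^3*5^1*7^1*751^1*1523^1= - 138350782080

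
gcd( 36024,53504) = 152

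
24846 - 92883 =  - 68037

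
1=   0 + 1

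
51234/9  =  5692 + 2/3  =  5692.67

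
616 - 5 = 611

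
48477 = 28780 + 19697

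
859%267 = 58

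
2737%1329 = 79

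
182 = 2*91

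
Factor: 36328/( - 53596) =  - 2^1*19^1*239^1*13399^(-1)= - 9082/13399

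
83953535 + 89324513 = 173278048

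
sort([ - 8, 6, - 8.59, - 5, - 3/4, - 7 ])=[ - 8.59, - 8,-7, - 5,- 3/4, 6] 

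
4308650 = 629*6850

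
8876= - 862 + 9738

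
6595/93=6595/93 =70.91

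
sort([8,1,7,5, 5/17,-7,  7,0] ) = [-7,  0,5/17, 1,5,7 , 7,  8]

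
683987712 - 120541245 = 563446467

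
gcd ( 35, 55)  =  5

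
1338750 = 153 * 8750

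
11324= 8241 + 3083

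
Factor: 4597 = 4597^1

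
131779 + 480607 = 612386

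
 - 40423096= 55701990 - 96125086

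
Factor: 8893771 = 17^1*53^1* 9871^1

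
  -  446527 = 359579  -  806106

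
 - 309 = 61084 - 61393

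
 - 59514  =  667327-726841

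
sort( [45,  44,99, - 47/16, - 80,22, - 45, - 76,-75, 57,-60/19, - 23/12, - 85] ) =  [ - 85, - 80, - 76, - 75, - 45, - 60/19, - 47/16, - 23/12,22, 44,45, 57, 99]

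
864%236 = 156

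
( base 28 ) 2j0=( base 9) 2783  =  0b100000110100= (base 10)2100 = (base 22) 47A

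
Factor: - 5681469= - 3^1*1893823^1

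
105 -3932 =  -3827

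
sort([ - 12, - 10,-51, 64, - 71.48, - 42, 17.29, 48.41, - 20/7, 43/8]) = [ - 71.48, - 51,-42, - 12, - 10, - 20/7, 43/8,17.29, 48.41,  64]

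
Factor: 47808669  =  3^1*15936223^1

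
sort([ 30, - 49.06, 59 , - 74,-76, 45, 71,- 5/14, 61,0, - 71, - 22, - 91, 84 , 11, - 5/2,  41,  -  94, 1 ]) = [ - 94,  -  91,- 76,- 74, - 71, - 49.06, - 22, -5/2,-5/14, 0, 1, 11,30, 41, 45, 59 , 61,71,84 ]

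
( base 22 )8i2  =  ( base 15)13ea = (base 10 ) 4270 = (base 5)114040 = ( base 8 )10256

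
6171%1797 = 780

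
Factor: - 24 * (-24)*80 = 2^10*3^2 * 5^1 = 46080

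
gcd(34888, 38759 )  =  49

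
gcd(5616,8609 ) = 1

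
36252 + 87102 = 123354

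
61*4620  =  281820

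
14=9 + 5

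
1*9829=9829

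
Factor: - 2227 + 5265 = 3038 = 2^1*7^2*31^1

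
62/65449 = 62/65449 = 0.00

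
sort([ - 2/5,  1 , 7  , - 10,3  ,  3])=[ - 10, - 2/5 , 1,3,3,7 ]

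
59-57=2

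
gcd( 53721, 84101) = 1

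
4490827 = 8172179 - 3681352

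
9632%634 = 122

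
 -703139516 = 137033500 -840173016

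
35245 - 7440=27805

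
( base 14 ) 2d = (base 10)41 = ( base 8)51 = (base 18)25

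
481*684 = 329004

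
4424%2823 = 1601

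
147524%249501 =147524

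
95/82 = 1 + 13/82 = 1.16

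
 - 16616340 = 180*( - 92313 ) 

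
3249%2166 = 1083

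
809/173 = 4 + 117/173= 4.68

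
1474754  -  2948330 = -1473576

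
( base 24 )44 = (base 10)100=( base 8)144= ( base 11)91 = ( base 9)121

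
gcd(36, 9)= 9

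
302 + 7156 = 7458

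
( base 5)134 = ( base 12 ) 38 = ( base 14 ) 32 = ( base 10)44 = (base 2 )101100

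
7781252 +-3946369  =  3834883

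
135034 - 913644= - 778610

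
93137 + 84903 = 178040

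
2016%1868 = 148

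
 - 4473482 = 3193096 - 7666578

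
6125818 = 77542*79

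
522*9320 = 4865040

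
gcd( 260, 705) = 5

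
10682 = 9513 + 1169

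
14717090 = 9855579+4861511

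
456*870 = 396720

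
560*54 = 30240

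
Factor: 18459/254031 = 21/289= 3^1*7^1*17^(-2)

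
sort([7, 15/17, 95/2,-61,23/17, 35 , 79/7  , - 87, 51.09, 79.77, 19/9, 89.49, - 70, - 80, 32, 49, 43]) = [- 87,- 80,-70, - 61, 15/17, 23/17 , 19/9,7, 79/7,32 , 35,43, 95/2 , 49, 51.09, 79.77,89.49 ] 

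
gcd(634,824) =2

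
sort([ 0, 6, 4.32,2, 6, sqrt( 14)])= [ 0,  2,  sqrt( 14 ),4.32,6, 6 ] 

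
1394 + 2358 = 3752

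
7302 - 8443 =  - 1141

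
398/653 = 398/653 = 0.61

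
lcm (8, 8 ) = 8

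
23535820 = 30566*770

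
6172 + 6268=12440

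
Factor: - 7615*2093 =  - 15938195 = -  5^1*7^1*13^1* 23^1* 1523^1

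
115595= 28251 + 87344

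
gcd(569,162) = 1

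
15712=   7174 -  - 8538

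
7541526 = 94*80229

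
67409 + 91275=158684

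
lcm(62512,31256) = 62512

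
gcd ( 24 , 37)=1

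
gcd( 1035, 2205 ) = 45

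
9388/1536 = 6+43/384 = 6.11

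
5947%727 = 131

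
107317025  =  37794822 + 69522203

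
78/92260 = 39/46130  =  0.00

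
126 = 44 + 82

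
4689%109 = 2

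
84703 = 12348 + 72355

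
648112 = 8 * 81014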